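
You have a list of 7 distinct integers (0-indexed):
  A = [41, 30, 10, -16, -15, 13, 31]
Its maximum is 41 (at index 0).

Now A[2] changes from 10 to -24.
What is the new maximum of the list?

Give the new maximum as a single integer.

Old max = 41 (at index 0)
Change: A[2] 10 -> -24
Changed element was NOT the old max.
  New max = max(old_max, new_val) = max(41, -24) = 41

Answer: 41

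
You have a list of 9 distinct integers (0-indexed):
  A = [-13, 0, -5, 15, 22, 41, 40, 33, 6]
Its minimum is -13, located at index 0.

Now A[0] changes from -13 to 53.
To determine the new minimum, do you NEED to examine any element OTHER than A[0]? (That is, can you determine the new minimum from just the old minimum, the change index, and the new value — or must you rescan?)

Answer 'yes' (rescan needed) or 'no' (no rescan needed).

Answer: yes

Derivation:
Old min = -13 at index 0
Change at index 0: -13 -> 53
Index 0 WAS the min and new value 53 > old min -13. Must rescan other elements to find the new min.
Needs rescan: yes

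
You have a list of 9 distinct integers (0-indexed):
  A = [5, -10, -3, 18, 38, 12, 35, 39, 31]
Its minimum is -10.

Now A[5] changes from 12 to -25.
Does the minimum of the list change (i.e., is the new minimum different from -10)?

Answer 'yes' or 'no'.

Answer: yes

Derivation:
Old min = -10
Change: A[5] 12 -> -25
Changed element was NOT the min; min changes only if -25 < -10.
New min = -25; changed? yes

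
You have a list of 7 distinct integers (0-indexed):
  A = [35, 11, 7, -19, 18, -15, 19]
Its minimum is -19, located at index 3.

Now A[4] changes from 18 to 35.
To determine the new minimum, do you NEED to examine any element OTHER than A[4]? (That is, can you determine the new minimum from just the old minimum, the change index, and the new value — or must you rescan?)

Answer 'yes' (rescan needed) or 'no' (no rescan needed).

Old min = -19 at index 3
Change at index 4: 18 -> 35
Index 4 was NOT the min. New min = min(-19, 35). No rescan of other elements needed.
Needs rescan: no

Answer: no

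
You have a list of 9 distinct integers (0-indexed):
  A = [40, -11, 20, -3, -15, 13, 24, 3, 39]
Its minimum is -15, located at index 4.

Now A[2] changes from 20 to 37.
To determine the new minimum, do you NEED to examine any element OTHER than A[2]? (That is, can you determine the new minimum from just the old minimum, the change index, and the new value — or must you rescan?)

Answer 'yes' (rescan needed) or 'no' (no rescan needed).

Old min = -15 at index 4
Change at index 2: 20 -> 37
Index 2 was NOT the min. New min = min(-15, 37). No rescan of other elements needed.
Needs rescan: no

Answer: no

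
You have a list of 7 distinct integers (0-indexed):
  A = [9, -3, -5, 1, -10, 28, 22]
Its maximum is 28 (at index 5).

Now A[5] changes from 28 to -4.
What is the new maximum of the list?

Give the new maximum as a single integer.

Old max = 28 (at index 5)
Change: A[5] 28 -> -4
Changed element WAS the max -> may need rescan.
  Max of remaining elements: 22
  New max = max(-4, 22) = 22

Answer: 22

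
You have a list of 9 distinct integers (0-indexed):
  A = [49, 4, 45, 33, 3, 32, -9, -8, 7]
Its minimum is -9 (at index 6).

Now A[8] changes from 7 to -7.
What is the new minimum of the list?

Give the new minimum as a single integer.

Old min = -9 (at index 6)
Change: A[8] 7 -> -7
Changed element was NOT the old min.
  New min = min(old_min, new_val) = min(-9, -7) = -9

Answer: -9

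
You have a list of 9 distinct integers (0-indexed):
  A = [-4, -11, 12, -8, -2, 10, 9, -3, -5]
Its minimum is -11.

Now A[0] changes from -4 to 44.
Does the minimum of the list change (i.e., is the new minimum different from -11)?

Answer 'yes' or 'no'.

Answer: no

Derivation:
Old min = -11
Change: A[0] -4 -> 44
Changed element was NOT the min; min changes only if 44 < -11.
New min = -11; changed? no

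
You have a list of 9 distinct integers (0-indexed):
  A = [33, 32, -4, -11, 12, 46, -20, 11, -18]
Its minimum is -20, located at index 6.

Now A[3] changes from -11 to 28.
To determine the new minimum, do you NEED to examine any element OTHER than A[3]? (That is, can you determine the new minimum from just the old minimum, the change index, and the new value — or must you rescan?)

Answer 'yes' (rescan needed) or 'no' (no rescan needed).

Old min = -20 at index 6
Change at index 3: -11 -> 28
Index 3 was NOT the min. New min = min(-20, 28). No rescan of other elements needed.
Needs rescan: no

Answer: no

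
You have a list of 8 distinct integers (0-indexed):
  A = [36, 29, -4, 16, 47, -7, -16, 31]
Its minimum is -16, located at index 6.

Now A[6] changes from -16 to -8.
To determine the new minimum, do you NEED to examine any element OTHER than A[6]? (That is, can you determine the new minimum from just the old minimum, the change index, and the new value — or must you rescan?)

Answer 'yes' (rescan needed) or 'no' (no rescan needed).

Answer: yes

Derivation:
Old min = -16 at index 6
Change at index 6: -16 -> -8
Index 6 WAS the min and new value -8 > old min -16. Must rescan other elements to find the new min.
Needs rescan: yes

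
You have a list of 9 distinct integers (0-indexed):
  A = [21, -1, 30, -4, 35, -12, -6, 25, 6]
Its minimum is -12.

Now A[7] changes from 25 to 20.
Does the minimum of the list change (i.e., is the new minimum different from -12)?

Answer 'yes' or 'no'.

Answer: no

Derivation:
Old min = -12
Change: A[7] 25 -> 20
Changed element was NOT the min; min changes only if 20 < -12.
New min = -12; changed? no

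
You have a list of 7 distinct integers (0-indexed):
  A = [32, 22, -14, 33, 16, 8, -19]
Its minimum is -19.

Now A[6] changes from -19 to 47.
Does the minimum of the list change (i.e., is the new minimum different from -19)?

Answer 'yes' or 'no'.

Old min = -19
Change: A[6] -19 -> 47
Changed element was the min; new min must be rechecked.
New min = -14; changed? yes

Answer: yes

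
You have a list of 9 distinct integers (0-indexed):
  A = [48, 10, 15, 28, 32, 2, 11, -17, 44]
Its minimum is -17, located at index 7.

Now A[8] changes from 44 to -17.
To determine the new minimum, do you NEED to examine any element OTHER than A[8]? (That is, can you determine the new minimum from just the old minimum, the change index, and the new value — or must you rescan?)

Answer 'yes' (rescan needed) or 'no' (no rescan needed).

Answer: no

Derivation:
Old min = -17 at index 7
Change at index 8: 44 -> -17
Index 8 was NOT the min. New min = min(-17, -17). No rescan of other elements needed.
Needs rescan: no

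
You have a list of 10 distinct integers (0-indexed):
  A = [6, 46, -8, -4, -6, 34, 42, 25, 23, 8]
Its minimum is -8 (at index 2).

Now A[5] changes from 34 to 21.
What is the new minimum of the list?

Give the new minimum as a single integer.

Old min = -8 (at index 2)
Change: A[5] 34 -> 21
Changed element was NOT the old min.
  New min = min(old_min, new_val) = min(-8, 21) = -8

Answer: -8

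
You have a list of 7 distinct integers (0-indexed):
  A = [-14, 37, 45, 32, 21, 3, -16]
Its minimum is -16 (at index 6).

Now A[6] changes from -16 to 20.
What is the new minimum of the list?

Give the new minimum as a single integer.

Answer: -14

Derivation:
Old min = -16 (at index 6)
Change: A[6] -16 -> 20
Changed element WAS the min. Need to check: is 20 still <= all others?
  Min of remaining elements: -14
  New min = min(20, -14) = -14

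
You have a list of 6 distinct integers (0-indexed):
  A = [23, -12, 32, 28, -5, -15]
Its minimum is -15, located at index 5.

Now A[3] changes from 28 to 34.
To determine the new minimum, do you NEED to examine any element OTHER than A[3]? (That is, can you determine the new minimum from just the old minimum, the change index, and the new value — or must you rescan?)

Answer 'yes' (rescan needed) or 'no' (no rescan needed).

Answer: no

Derivation:
Old min = -15 at index 5
Change at index 3: 28 -> 34
Index 3 was NOT the min. New min = min(-15, 34). No rescan of other elements needed.
Needs rescan: no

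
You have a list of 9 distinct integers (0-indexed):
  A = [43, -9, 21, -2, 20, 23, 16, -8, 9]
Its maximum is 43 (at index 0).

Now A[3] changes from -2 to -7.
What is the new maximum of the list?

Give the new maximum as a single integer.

Answer: 43

Derivation:
Old max = 43 (at index 0)
Change: A[3] -2 -> -7
Changed element was NOT the old max.
  New max = max(old_max, new_val) = max(43, -7) = 43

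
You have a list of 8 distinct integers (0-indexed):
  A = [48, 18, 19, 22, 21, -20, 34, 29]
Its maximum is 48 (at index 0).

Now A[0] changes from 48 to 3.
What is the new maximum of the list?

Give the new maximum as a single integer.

Answer: 34

Derivation:
Old max = 48 (at index 0)
Change: A[0] 48 -> 3
Changed element WAS the max -> may need rescan.
  Max of remaining elements: 34
  New max = max(3, 34) = 34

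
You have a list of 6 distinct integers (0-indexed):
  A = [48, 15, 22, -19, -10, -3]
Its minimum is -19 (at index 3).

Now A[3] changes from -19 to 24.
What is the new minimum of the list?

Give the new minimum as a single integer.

Old min = -19 (at index 3)
Change: A[3] -19 -> 24
Changed element WAS the min. Need to check: is 24 still <= all others?
  Min of remaining elements: -10
  New min = min(24, -10) = -10

Answer: -10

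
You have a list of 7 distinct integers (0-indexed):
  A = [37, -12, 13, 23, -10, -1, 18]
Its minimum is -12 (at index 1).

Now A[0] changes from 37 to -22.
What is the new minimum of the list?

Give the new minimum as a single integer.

Old min = -12 (at index 1)
Change: A[0] 37 -> -22
Changed element was NOT the old min.
  New min = min(old_min, new_val) = min(-12, -22) = -22

Answer: -22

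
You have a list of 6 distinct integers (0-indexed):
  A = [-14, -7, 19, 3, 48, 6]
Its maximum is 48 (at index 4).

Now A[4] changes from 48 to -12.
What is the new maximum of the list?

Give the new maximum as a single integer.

Answer: 19

Derivation:
Old max = 48 (at index 4)
Change: A[4] 48 -> -12
Changed element WAS the max -> may need rescan.
  Max of remaining elements: 19
  New max = max(-12, 19) = 19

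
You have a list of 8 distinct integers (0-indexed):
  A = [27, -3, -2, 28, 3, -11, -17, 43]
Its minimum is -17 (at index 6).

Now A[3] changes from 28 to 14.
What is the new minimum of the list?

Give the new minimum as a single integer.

Old min = -17 (at index 6)
Change: A[3] 28 -> 14
Changed element was NOT the old min.
  New min = min(old_min, new_val) = min(-17, 14) = -17

Answer: -17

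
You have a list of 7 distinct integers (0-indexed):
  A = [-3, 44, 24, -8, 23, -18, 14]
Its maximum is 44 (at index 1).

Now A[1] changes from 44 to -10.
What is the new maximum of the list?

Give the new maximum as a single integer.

Answer: 24

Derivation:
Old max = 44 (at index 1)
Change: A[1] 44 -> -10
Changed element WAS the max -> may need rescan.
  Max of remaining elements: 24
  New max = max(-10, 24) = 24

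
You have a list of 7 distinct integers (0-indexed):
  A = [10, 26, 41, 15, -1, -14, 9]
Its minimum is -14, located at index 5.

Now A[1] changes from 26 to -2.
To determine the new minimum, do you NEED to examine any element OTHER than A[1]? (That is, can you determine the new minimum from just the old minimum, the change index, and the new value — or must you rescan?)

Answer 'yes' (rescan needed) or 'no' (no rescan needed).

Answer: no

Derivation:
Old min = -14 at index 5
Change at index 1: 26 -> -2
Index 1 was NOT the min. New min = min(-14, -2). No rescan of other elements needed.
Needs rescan: no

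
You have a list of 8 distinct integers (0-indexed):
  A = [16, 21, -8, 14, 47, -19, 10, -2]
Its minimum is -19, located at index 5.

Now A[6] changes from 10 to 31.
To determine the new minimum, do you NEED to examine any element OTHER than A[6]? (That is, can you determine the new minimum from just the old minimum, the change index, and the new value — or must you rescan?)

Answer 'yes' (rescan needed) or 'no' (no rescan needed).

Old min = -19 at index 5
Change at index 6: 10 -> 31
Index 6 was NOT the min. New min = min(-19, 31). No rescan of other elements needed.
Needs rescan: no

Answer: no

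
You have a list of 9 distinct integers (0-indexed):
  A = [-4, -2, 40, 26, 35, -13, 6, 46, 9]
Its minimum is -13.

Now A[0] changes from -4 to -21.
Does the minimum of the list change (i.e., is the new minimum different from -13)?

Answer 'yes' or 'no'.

Answer: yes

Derivation:
Old min = -13
Change: A[0] -4 -> -21
Changed element was NOT the min; min changes only if -21 < -13.
New min = -21; changed? yes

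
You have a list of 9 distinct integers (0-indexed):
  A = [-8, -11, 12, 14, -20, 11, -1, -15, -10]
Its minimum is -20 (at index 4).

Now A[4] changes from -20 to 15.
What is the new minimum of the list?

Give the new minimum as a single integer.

Old min = -20 (at index 4)
Change: A[4] -20 -> 15
Changed element WAS the min. Need to check: is 15 still <= all others?
  Min of remaining elements: -15
  New min = min(15, -15) = -15

Answer: -15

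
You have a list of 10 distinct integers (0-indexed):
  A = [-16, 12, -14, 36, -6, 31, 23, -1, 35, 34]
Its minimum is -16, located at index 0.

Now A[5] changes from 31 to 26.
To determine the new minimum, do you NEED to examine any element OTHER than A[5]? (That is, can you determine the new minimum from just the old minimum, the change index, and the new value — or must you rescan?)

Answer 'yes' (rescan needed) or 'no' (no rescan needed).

Old min = -16 at index 0
Change at index 5: 31 -> 26
Index 5 was NOT the min. New min = min(-16, 26). No rescan of other elements needed.
Needs rescan: no

Answer: no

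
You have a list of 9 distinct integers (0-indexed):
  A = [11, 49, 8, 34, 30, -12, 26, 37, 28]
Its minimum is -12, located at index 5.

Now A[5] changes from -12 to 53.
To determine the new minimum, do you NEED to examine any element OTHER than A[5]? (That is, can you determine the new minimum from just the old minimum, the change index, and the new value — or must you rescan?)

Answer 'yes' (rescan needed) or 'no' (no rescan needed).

Old min = -12 at index 5
Change at index 5: -12 -> 53
Index 5 WAS the min and new value 53 > old min -12. Must rescan other elements to find the new min.
Needs rescan: yes

Answer: yes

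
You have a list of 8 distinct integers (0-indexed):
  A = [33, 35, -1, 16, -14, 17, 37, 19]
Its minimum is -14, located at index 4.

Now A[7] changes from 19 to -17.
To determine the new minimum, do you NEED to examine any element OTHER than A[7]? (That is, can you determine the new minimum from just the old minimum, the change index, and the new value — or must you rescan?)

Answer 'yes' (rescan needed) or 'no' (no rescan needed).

Old min = -14 at index 4
Change at index 7: 19 -> -17
Index 7 was NOT the min. New min = min(-14, -17). No rescan of other elements needed.
Needs rescan: no

Answer: no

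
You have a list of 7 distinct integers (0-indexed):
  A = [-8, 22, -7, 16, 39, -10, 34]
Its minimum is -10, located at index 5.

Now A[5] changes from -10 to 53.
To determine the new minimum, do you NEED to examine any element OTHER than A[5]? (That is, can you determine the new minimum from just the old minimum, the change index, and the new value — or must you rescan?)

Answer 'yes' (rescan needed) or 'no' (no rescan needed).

Old min = -10 at index 5
Change at index 5: -10 -> 53
Index 5 WAS the min and new value 53 > old min -10. Must rescan other elements to find the new min.
Needs rescan: yes

Answer: yes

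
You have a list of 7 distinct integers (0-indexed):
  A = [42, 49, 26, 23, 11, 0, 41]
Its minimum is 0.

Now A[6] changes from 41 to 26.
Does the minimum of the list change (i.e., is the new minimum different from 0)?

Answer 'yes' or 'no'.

Old min = 0
Change: A[6] 41 -> 26
Changed element was NOT the min; min changes only if 26 < 0.
New min = 0; changed? no

Answer: no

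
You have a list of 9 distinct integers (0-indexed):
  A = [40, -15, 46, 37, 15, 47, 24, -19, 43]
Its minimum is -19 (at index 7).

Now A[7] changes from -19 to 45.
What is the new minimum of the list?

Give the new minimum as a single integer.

Answer: -15

Derivation:
Old min = -19 (at index 7)
Change: A[7] -19 -> 45
Changed element WAS the min. Need to check: is 45 still <= all others?
  Min of remaining elements: -15
  New min = min(45, -15) = -15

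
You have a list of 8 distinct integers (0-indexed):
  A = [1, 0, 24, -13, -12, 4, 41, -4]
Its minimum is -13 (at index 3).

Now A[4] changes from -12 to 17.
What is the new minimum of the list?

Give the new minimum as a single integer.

Answer: -13

Derivation:
Old min = -13 (at index 3)
Change: A[4] -12 -> 17
Changed element was NOT the old min.
  New min = min(old_min, new_val) = min(-13, 17) = -13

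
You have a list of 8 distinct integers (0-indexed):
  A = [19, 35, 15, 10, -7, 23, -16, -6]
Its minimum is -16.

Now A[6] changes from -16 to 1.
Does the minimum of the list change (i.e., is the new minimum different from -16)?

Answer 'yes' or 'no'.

Old min = -16
Change: A[6] -16 -> 1
Changed element was the min; new min must be rechecked.
New min = -7; changed? yes

Answer: yes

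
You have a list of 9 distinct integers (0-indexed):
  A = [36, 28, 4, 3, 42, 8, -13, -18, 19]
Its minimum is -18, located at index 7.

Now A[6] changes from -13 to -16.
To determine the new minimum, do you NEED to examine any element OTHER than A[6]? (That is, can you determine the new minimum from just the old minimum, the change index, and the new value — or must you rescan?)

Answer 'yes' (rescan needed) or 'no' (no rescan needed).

Old min = -18 at index 7
Change at index 6: -13 -> -16
Index 6 was NOT the min. New min = min(-18, -16). No rescan of other elements needed.
Needs rescan: no

Answer: no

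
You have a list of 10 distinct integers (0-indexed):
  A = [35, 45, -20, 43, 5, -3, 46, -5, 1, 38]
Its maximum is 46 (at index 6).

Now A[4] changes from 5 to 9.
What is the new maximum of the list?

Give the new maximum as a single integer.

Old max = 46 (at index 6)
Change: A[4] 5 -> 9
Changed element was NOT the old max.
  New max = max(old_max, new_val) = max(46, 9) = 46

Answer: 46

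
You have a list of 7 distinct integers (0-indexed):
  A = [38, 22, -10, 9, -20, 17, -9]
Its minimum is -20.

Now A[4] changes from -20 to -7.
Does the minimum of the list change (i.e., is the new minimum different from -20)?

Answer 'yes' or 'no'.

Answer: yes

Derivation:
Old min = -20
Change: A[4] -20 -> -7
Changed element was the min; new min must be rechecked.
New min = -10; changed? yes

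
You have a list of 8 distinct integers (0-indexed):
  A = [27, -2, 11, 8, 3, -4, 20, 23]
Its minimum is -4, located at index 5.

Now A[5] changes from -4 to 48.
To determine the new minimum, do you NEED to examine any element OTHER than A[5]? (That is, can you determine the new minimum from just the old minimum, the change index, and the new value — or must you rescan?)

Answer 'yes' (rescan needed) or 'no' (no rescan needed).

Old min = -4 at index 5
Change at index 5: -4 -> 48
Index 5 WAS the min and new value 48 > old min -4. Must rescan other elements to find the new min.
Needs rescan: yes

Answer: yes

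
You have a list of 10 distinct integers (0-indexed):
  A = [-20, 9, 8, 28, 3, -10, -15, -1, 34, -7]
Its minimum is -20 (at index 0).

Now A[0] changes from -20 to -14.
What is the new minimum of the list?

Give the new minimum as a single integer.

Answer: -15

Derivation:
Old min = -20 (at index 0)
Change: A[0] -20 -> -14
Changed element WAS the min. Need to check: is -14 still <= all others?
  Min of remaining elements: -15
  New min = min(-14, -15) = -15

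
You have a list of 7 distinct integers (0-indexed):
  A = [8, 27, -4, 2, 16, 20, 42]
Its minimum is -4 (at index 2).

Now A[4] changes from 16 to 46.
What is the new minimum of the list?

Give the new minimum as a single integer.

Answer: -4

Derivation:
Old min = -4 (at index 2)
Change: A[4] 16 -> 46
Changed element was NOT the old min.
  New min = min(old_min, new_val) = min(-4, 46) = -4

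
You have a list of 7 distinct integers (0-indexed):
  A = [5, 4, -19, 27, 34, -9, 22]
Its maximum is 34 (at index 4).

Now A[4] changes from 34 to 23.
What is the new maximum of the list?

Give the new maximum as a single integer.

Old max = 34 (at index 4)
Change: A[4] 34 -> 23
Changed element WAS the max -> may need rescan.
  Max of remaining elements: 27
  New max = max(23, 27) = 27

Answer: 27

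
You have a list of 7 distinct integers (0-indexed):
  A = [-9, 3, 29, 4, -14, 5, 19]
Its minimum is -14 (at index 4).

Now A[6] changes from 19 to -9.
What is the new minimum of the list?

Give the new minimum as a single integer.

Answer: -14

Derivation:
Old min = -14 (at index 4)
Change: A[6] 19 -> -9
Changed element was NOT the old min.
  New min = min(old_min, new_val) = min(-14, -9) = -14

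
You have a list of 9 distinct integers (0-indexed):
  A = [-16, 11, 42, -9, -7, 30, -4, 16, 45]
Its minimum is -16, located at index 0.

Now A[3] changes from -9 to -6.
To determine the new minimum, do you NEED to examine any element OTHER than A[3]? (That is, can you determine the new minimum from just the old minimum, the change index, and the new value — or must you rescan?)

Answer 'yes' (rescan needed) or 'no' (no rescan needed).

Answer: no

Derivation:
Old min = -16 at index 0
Change at index 3: -9 -> -6
Index 3 was NOT the min. New min = min(-16, -6). No rescan of other elements needed.
Needs rescan: no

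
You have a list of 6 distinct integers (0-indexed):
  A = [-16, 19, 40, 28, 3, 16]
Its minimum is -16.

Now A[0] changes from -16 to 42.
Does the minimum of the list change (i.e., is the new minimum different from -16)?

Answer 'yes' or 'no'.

Answer: yes

Derivation:
Old min = -16
Change: A[0] -16 -> 42
Changed element was the min; new min must be rechecked.
New min = 3; changed? yes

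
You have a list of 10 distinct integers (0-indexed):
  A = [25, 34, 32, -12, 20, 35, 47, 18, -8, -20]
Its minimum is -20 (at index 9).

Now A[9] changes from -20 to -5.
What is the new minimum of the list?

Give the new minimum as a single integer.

Answer: -12

Derivation:
Old min = -20 (at index 9)
Change: A[9] -20 -> -5
Changed element WAS the min. Need to check: is -5 still <= all others?
  Min of remaining elements: -12
  New min = min(-5, -12) = -12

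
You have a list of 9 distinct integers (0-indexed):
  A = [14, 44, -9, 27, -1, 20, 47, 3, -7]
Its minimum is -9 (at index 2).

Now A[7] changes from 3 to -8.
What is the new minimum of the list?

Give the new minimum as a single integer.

Old min = -9 (at index 2)
Change: A[7] 3 -> -8
Changed element was NOT the old min.
  New min = min(old_min, new_val) = min(-9, -8) = -9

Answer: -9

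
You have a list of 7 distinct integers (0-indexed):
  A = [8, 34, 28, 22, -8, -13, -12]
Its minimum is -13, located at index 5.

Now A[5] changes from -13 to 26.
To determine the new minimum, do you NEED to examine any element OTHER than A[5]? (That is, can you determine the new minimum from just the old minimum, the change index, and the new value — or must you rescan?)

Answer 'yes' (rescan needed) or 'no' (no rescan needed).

Answer: yes

Derivation:
Old min = -13 at index 5
Change at index 5: -13 -> 26
Index 5 WAS the min and new value 26 > old min -13. Must rescan other elements to find the new min.
Needs rescan: yes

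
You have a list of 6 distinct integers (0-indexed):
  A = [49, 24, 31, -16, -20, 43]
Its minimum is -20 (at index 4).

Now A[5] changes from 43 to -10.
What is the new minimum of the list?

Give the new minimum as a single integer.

Old min = -20 (at index 4)
Change: A[5] 43 -> -10
Changed element was NOT the old min.
  New min = min(old_min, new_val) = min(-20, -10) = -20

Answer: -20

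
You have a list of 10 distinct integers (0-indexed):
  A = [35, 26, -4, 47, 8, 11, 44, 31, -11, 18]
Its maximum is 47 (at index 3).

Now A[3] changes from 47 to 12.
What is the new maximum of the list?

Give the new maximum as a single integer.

Answer: 44

Derivation:
Old max = 47 (at index 3)
Change: A[3] 47 -> 12
Changed element WAS the max -> may need rescan.
  Max of remaining elements: 44
  New max = max(12, 44) = 44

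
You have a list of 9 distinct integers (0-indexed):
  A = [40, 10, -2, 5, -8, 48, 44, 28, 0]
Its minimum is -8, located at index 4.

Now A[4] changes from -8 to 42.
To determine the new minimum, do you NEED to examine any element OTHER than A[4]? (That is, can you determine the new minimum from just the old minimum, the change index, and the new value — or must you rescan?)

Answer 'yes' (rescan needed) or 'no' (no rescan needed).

Old min = -8 at index 4
Change at index 4: -8 -> 42
Index 4 WAS the min and new value 42 > old min -8. Must rescan other elements to find the new min.
Needs rescan: yes

Answer: yes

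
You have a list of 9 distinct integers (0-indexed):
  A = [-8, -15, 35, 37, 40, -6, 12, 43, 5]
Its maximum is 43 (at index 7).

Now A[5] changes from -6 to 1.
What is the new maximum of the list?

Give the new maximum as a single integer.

Answer: 43

Derivation:
Old max = 43 (at index 7)
Change: A[5] -6 -> 1
Changed element was NOT the old max.
  New max = max(old_max, new_val) = max(43, 1) = 43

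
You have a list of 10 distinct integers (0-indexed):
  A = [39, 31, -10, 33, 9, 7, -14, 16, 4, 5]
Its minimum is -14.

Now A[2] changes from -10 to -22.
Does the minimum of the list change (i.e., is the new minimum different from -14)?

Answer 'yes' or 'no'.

Answer: yes

Derivation:
Old min = -14
Change: A[2] -10 -> -22
Changed element was NOT the min; min changes only if -22 < -14.
New min = -22; changed? yes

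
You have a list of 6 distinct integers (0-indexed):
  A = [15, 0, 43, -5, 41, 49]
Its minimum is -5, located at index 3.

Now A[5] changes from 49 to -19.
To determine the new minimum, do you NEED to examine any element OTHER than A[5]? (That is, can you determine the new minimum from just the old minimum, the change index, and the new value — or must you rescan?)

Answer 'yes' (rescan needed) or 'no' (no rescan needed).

Old min = -5 at index 3
Change at index 5: 49 -> -19
Index 5 was NOT the min. New min = min(-5, -19). No rescan of other elements needed.
Needs rescan: no

Answer: no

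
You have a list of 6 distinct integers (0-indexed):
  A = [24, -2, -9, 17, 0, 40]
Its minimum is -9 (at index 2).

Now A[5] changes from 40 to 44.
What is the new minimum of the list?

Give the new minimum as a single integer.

Old min = -9 (at index 2)
Change: A[5] 40 -> 44
Changed element was NOT the old min.
  New min = min(old_min, new_val) = min(-9, 44) = -9

Answer: -9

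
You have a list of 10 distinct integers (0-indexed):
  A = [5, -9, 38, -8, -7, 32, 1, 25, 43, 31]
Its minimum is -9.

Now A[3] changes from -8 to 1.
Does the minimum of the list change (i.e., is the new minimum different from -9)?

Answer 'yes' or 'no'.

Old min = -9
Change: A[3] -8 -> 1
Changed element was NOT the min; min changes only if 1 < -9.
New min = -9; changed? no

Answer: no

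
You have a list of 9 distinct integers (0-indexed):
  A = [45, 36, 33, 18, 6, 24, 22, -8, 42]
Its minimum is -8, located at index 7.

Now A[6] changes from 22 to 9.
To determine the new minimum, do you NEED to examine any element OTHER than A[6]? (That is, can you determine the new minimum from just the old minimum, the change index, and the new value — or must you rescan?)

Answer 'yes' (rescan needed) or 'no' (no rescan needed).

Old min = -8 at index 7
Change at index 6: 22 -> 9
Index 6 was NOT the min. New min = min(-8, 9). No rescan of other elements needed.
Needs rescan: no

Answer: no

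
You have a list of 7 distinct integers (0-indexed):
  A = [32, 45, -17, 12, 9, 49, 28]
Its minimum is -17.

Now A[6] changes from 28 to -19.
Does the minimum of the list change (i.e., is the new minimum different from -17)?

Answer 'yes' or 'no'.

Old min = -17
Change: A[6] 28 -> -19
Changed element was NOT the min; min changes only if -19 < -17.
New min = -19; changed? yes

Answer: yes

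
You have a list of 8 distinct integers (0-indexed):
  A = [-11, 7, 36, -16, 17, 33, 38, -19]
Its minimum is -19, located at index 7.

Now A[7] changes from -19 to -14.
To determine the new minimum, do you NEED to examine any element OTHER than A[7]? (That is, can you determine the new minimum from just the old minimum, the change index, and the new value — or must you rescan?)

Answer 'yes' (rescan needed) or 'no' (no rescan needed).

Old min = -19 at index 7
Change at index 7: -19 -> -14
Index 7 WAS the min and new value -14 > old min -19. Must rescan other elements to find the new min.
Needs rescan: yes

Answer: yes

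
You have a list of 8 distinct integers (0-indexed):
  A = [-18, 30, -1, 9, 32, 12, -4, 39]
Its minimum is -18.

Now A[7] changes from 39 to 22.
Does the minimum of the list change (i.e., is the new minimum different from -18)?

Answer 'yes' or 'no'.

Answer: no

Derivation:
Old min = -18
Change: A[7] 39 -> 22
Changed element was NOT the min; min changes only if 22 < -18.
New min = -18; changed? no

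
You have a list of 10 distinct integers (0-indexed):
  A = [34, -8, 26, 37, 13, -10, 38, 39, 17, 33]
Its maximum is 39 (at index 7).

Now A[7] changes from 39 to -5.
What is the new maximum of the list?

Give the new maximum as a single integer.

Answer: 38

Derivation:
Old max = 39 (at index 7)
Change: A[7] 39 -> -5
Changed element WAS the max -> may need rescan.
  Max of remaining elements: 38
  New max = max(-5, 38) = 38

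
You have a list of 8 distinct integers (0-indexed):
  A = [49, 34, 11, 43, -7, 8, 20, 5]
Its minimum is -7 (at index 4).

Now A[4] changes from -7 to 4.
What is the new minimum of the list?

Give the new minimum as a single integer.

Old min = -7 (at index 4)
Change: A[4] -7 -> 4
Changed element WAS the min. Need to check: is 4 still <= all others?
  Min of remaining elements: 5
  New min = min(4, 5) = 4

Answer: 4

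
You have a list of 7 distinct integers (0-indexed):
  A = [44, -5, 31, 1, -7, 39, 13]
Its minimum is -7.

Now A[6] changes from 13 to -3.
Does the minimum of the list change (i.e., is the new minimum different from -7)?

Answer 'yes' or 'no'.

Old min = -7
Change: A[6] 13 -> -3
Changed element was NOT the min; min changes only if -3 < -7.
New min = -7; changed? no

Answer: no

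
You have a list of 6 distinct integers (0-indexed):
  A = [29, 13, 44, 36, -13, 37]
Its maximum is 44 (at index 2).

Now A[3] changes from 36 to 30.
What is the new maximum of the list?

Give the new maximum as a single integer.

Answer: 44

Derivation:
Old max = 44 (at index 2)
Change: A[3] 36 -> 30
Changed element was NOT the old max.
  New max = max(old_max, new_val) = max(44, 30) = 44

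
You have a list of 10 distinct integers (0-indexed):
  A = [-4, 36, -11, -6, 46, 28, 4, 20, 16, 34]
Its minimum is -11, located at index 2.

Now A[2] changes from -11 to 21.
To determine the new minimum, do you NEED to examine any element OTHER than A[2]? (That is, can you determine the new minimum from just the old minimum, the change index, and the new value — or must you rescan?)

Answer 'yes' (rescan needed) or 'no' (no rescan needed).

Answer: yes

Derivation:
Old min = -11 at index 2
Change at index 2: -11 -> 21
Index 2 WAS the min and new value 21 > old min -11. Must rescan other elements to find the new min.
Needs rescan: yes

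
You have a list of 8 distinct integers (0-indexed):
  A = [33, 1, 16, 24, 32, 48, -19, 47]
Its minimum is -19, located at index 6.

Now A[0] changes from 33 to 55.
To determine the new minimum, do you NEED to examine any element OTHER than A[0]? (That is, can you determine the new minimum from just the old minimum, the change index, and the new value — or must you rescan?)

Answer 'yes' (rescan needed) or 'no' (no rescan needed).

Answer: no

Derivation:
Old min = -19 at index 6
Change at index 0: 33 -> 55
Index 0 was NOT the min. New min = min(-19, 55). No rescan of other elements needed.
Needs rescan: no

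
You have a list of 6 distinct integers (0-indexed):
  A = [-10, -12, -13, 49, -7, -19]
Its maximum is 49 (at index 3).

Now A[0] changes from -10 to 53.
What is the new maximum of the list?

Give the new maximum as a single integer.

Answer: 53

Derivation:
Old max = 49 (at index 3)
Change: A[0] -10 -> 53
Changed element was NOT the old max.
  New max = max(old_max, new_val) = max(49, 53) = 53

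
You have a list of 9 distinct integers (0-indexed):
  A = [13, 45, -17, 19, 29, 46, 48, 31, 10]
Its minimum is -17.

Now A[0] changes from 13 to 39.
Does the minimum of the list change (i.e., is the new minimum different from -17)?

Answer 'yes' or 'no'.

Answer: no

Derivation:
Old min = -17
Change: A[0] 13 -> 39
Changed element was NOT the min; min changes only if 39 < -17.
New min = -17; changed? no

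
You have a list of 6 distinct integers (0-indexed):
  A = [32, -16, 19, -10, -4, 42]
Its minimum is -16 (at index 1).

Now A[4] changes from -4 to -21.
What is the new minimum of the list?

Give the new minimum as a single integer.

Answer: -21

Derivation:
Old min = -16 (at index 1)
Change: A[4] -4 -> -21
Changed element was NOT the old min.
  New min = min(old_min, new_val) = min(-16, -21) = -21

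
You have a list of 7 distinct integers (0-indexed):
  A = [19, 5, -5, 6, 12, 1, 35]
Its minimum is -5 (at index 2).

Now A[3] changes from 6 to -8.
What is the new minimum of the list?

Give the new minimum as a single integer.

Answer: -8

Derivation:
Old min = -5 (at index 2)
Change: A[3] 6 -> -8
Changed element was NOT the old min.
  New min = min(old_min, new_val) = min(-5, -8) = -8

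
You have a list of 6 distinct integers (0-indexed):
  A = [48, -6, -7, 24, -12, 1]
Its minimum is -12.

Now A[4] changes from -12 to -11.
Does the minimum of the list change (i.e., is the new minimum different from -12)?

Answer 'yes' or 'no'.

Old min = -12
Change: A[4] -12 -> -11
Changed element was the min; new min must be rechecked.
New min = -11; changed? yes

Answer: yes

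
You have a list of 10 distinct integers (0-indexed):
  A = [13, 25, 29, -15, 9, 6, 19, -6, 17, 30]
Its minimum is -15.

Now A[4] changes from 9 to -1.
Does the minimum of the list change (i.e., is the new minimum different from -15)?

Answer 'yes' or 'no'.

Old min = -15
Change: A[4] 9 -> -1
Changed element was NOT the min; min changes only if -1 < -15.
New min = -15; changed? no

Answer: no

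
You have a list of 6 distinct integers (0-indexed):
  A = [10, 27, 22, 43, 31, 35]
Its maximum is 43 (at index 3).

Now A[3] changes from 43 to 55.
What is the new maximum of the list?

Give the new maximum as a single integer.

Old max = 43 (at index 3)
Change: A[3] 43 -> 55
Changed element WAS the max -> may need rescan.
  Max of remaining elements: 35
  New max = max(55, 35) = 55

Answer: 55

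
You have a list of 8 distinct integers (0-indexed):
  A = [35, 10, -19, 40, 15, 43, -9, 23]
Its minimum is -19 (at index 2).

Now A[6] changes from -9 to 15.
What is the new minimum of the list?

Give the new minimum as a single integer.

Old min = -19 (at index 2)
Change: A[6] -9 -> 15
Changed element was NOT the old min.
  New min = min(old_min, new_val) = min(-19, 15) = -19

Answer: -19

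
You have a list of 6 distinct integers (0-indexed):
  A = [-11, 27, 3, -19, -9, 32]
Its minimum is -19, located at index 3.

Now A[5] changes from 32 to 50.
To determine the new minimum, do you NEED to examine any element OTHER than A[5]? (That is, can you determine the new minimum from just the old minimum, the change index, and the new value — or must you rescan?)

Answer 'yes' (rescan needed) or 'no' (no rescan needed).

Old min = -19 at index 3
Change at index 5: 32 -> 50
Index 5 was NOT the min. New min = min(-19, 50). No rescan of other elements needed.
Needs rescan: no

Answer: no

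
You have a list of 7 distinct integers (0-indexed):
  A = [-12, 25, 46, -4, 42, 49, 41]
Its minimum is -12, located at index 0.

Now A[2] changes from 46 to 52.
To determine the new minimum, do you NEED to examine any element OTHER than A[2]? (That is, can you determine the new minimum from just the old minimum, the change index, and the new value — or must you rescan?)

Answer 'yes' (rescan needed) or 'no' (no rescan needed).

Old min = -12 at index 0
Change at index 2: 46 -> 52
Index 2 was NOT the min. New min = min(-12, 52). No rescan of other elements needed.
Needs rescan: no

Answer: no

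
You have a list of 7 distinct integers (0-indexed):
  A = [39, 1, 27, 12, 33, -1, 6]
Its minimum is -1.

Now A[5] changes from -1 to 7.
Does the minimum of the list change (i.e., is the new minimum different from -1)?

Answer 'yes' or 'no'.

Old min = -1
Change: A[5] -1 -> 7
Changed element was the min; new min must be rechecked.
New min = 1; changed? yes

Answer: yes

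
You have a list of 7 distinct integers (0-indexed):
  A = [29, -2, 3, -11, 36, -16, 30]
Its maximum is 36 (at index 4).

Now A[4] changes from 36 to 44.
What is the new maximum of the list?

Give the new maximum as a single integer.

Answer: 44

Derivation:
Old max = 36 (at index 4)
Change: A[4] 36 -> 44
Changed element WAS the max -> may need rescan.
  Max of remaining elements: 30
  New max = max(44, 30) = 44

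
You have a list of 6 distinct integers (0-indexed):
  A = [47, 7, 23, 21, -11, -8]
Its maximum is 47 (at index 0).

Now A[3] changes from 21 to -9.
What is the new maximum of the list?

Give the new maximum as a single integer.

Old max = 47 (at index 0)
Change: A[3] 21 -> -9
Changed element was NOT the old max.
  New max = max(old_max, new_val) = max(47, -9) = 47

Answer: 47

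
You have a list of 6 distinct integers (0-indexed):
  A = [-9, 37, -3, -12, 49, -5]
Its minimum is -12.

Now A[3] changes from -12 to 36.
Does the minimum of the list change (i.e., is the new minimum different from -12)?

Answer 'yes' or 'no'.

Answer: yes

Derivation:
Old min = -12
Change: A[3] -12 -> 36
Changed element was the min; new min must be rechecked.
New min = -9; changed? yes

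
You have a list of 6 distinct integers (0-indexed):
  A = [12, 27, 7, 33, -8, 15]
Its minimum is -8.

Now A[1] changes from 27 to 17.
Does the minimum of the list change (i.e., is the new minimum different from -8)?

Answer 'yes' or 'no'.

Old min = -8
Change: A[1] 27 -> 17
Changed element was NOT the min; min changes only if 17 < -8.
New min = -8; changed? no

Answer: no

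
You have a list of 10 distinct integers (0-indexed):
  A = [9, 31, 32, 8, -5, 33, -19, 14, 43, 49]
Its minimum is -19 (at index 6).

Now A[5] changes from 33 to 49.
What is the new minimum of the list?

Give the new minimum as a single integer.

Answer: -19

Derivation:
Old min = -19 (at index 6)
Change: A[5] 33 -> 49
Changed element was NOT the old min.
  New min = min(old_min, new_val) = min(-19, 49) = -19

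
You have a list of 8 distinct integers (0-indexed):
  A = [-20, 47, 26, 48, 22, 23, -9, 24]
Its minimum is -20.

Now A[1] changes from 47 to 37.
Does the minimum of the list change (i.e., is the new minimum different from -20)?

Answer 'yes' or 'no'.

Old min = -20
Change: A[1] 47 -> 37
Changed element was NOT the min; min changes only if 37 < -20.
New min = -20; changed? no

Answer: no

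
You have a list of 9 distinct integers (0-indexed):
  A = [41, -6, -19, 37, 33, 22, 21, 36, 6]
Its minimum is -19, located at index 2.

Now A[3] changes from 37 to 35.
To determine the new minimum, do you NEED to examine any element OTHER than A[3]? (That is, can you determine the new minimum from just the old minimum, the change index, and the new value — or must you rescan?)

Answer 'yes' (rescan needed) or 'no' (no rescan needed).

Answer: no

Derivation:
Old min = -19 at index 2
Change at index 3: 37 -> 35
Index 3 was NOT the min. New min = min(-19, 35). No rescan of other elements needed.
Needs rescan: no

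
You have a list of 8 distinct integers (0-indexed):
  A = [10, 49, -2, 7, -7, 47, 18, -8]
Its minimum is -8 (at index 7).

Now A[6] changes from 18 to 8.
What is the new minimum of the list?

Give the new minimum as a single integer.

Answer: -8

Derivation:
Old min = -8 (at index 7)
Change: A[6] 18 -> 8
Changed element was NOT the old min.
  New min = min(old_min, new_val) = min(-8, 8) = -8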